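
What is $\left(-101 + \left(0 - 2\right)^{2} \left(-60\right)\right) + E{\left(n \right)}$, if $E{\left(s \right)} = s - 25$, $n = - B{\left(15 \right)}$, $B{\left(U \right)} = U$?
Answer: $-381$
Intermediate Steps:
$n = -15$ ($n = \left(-1\right) 15 = -15$)
$E{\left(s \right)} = -25 + s$
$\left(-101 + \left(0 - 2\right)^{2} \left(-60\right)\right) + E{\left(n \right)} = \left(-101 + \left(0 - 2\right)^{2} \left(-60\right)\right) - 40 = \left(-101 + \left(-2\right)^{2} \left(-60\right)\right) - 40 = \left(-101 + 4 \left(-60\right)\right) - 40 = \left(-101 - 240\right) - 40 = -341 - 40 = -381$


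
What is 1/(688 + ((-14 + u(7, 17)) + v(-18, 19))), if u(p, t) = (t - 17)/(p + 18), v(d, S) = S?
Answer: 1/693 ≈ 0.0014430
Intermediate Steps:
u(p, t) = (-17 + t)/(18 + p)
1/(688 + ((-14 + u(7, 17)) + v(-18, 19))) = 1/(688 + ((-14 + (-17 + 17)/(18 + 7)) + 19)) = 1/(688 + ((-14 + 0/25) + 19)) = 1/(688 + ((-14 + (1/25)*0) + 19)) = 1/(688 + ((-14 + 0) + 19)) = 1/(688 + (-14 + 19)) = 1/(688 + 5) = 1/693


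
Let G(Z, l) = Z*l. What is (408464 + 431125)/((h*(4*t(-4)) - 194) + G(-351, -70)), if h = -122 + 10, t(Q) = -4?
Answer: 839589/26168 ≈ 32.085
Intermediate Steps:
h = -112
(408464 + 431125)/((h*(4*t(-4)) - 194) + G(-351, -70)) = (408464 + 431125)/((-448*(-4) - 194) - 351*(-70)) = 839589/((-112*(-16) - 194) + 24570) = 839589/((1792 - 194) + 24570) = 839589/(1598 + 24570) = 839589/26168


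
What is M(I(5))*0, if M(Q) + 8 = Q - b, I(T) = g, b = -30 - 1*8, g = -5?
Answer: 0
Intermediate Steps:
b = -38 (b = -30 - 8 = -38)
I(T) = -5
M(Q) = 30 + Q (M(Q) = -8 + (Q - 1*(-38)) = -8 + (Q + 38) = -8 + (38 + Q) = 30 + Q)
M(I(5))*0 = (30 - 5)*0 = 25*0 = 0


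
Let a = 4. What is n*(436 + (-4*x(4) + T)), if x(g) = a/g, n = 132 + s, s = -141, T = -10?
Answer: -3798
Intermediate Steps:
n = -9 (n = 132 - 141 = -9)
x(g) = 4/g
n*(436 + (-4*x(4) + T)) = -9*(436 + (-16/4 - 10)) = -9*(436 + (-4*1 - 10)) = -9*(436 + (-4 - 10)) = -9*(436 - 14) = -9*422 = -3798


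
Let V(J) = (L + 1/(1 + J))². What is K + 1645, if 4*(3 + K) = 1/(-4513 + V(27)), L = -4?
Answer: 5789479986/3525871 ≈ 1642.0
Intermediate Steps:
V(J) = (-4 + 1/(1 + J))²
K = -10577809/3525871 (K = -3 + 1/(4*(-4513 + (3 + 4*27)²/(1 + 27)²)) = -3 + 1/(4*(-4513 + (3 + 108)²/28²)) = -3 + 1/(4*(-4513 + (1/784)*111²)) = -3 + 1/(4*(-4513 + (1/784)*12321)) = -3 + 1/(4*(-4513 + 12321/784)) = -3 + 1/(4*(-3525871/784)) = -3 + (¼)*(-784/3525871) = -3 - 196/3525871 = -10577809/3525871 ≈ -3.0001)
K + 1645 = -10577809/3525871 + 1645 = 5789479986/3525871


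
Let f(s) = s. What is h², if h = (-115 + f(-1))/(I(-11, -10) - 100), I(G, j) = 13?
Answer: 16/9 ≈ 1.7778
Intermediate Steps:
h = 4/3 (h = (-115 - 1)/(13 - 100) = -116/(-87) = -116*(-1/87) = 4/3 ≈ 1.3333)
h² = (4/3)² = 16/9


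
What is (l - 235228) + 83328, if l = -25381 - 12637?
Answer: -189918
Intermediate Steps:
l = -38018
(l - 235228) + 83328 = (-38018 - 235228) + 83328 = -273246 + 83328 = -189918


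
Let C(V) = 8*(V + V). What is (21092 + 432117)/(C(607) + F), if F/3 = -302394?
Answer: -453209/897470 ≈ -0.50498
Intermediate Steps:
C(V) = 16*V (C(V) = 8*(2*V) = 16*V)
F = -907182 (F = 3*(-302394) = -907182)
(21092 + 432117)/(C(607) + F) = (21092 + 432117)/(16*607 - 907182) = 453209/(9712 - 907182) = 453209/(-897470) = 453209*(-1/897470) = -453209/897470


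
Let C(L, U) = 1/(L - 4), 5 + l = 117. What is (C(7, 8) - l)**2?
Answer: 112225/9 ≈ 12469.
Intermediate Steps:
l = 112 (l = -5 + 117 = 112)
C(L, U) = 1/(-4 + L)
(C(7, 8) - l)**2 = (1/(-4 + 7) - 1*112)**2 = (1/3 - 112)**2 = (-335/3)**2 = 112225/9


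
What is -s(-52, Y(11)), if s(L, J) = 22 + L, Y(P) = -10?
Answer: 30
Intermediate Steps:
-s(-52, Y(11)) = -(22 - 52) = -1*(-30) = 30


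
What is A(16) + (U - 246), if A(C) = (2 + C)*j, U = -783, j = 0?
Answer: -1029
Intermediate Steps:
A(C) = 0 (A(C) = (2 + C)*0 = 0)
A(16) + (U - 246) = 0 + (-783 - 246) = 0 - 1029 = -1029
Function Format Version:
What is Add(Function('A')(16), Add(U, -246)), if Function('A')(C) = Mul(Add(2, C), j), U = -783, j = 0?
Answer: -1029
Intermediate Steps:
Function('A')(C) = 0 (Function('A')(C) = Mul(Add(2, C), 0) = 0)
Add(Function('A')(16), Add(U, -246)) = Add(0, Add(-783, -246)) = Add(0, -1029) = -1029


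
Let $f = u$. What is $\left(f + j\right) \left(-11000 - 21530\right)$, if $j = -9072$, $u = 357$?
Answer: $283498950$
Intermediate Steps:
$f = 357$
$\left(f + j\right) \left(-11000 - 21530\right) = \left(357 - 9072\right) \left(-11000 - 21530\right) = \left(-8715\right) \left(-32530\right) = 283498950$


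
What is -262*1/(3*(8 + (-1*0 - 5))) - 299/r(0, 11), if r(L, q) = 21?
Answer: -2731/63 ≈ -43.349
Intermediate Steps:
-262*1/(3*(8 + (-1*0 - 5))) - 299/r(0, 11) = -262*1/(3*(8 + (-1*0 - 5))) - 299/21 = -262*1/(3*(8 + (0 - 5))) - 299*1/21 = -262*1/(3*(8 - 5)) - 299/21 = -262/(3*3) - 299/21 = -262/9 - 299/21 = -2731/63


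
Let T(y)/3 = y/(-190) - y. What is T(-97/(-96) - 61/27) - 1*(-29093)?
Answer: 1592175049/54720 ≈ 29097.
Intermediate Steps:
T(y) = -573*y/190 (T(y) = 3*(y/(-190) - y) = 3*(y*(-1/190) - y) = 3*(-y/190 - y) = 3*(-191*y/190) = -573*y/190)
T(-97/(-96) - 61/27) - 1*(-29093) = -573*(-97/(-96) - 61/27)/190 - 1*(-29093) = -573*(-97*(-1/96) - 61*1/27)/190 + 29093 = -573*(97/96 - 61/27)/190 + 29093 = -573/190*(-1079/864) + 29093 = 206089/54720 + 29093 = 1592175049/54720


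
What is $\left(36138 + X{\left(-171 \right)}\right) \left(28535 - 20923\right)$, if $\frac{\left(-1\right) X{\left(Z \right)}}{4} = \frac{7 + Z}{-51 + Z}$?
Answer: $\frac{30531655880}{111} \approx 2.7506 \cdot 10^{8}$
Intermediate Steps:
$X{\left(Z \right)} = - \frac{4 \left(7 + Z\right)}{-51 + Z}$ ($X{\left(Z \right)} = - 4 \frac{7 + Z}{-51 + Z} = - \frac{4 \left(7 + Z\right)}{-51 + Z}$)
$\left(36138 + X{\left(-171 \right)}\right) \left(28535 - 20923\right) = \left(36138 + \frac{4 \left(-7 - -171\right)}{-51 - 171}\right) \left(28535 - 20923\right) = \left(36138 + \frac{4 \left(-7 + 171\right)}{-222}\right) 7612 = \left(36138 + 4 \left(- \frac{1}{222}\right) 164\right) 7612 = \left(36138 - \frac{328}{111}\right) 7612 = \frac{4010990}{111} \cdot 7612 = \frac{30531655880}{111}$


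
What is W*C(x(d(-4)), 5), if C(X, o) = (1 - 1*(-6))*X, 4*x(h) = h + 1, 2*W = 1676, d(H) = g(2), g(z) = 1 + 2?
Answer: 5866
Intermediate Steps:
g(z) = 3
d(H) = 3
W = 838 (W = (½)*1676 = 838)
x(h) = ¼ + h/4 (x(h) = (h + 1)/4 = (1 + h)/4 = ¼ + h/4)
C(X, o) = 7*X (C(X, o) = (1 + 6)*X = 7*X)
W*C(x(d(-4)), 5) = 838*(7*(¼ + (¼)*3)) = 838*(7*(¼ + ¾)) = 838*(7*1) = 838*7 = 5866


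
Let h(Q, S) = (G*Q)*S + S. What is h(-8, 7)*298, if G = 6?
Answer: -98042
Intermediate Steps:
h(Q, S) = S + 6*Q*S (h(Q, S) = (6*Q)*S + S = 6*Q*S + S = S + 6*Q*S)
h(-8, 7)*298 = (7*(1 + 6*(-8)))*298 = (7*(1 - 48))*298 = (7*(-47))*298 = -329*298 = -98042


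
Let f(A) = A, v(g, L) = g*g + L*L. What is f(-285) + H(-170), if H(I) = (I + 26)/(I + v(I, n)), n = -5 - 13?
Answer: -4140267/14527 ≈ -285.00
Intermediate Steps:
n = -18
v(g, L) = L² + g² (v(g, L) = g² + L² = L² + g²)
H(I) = (26 + I)/(324 + I + I²) (H(I) = (I + 26)/(I + ((-18)² + I²)) = (26 + I)/(I + (324 + I²)) = (26 + I)/(324 + I + I²))
f(-285) + H(-170) = -285 + (26 - 170)/(324 - 170 + (-170)²) = -285 - 144/(324 - 170 + 28900) = -285 - 144/29054 = -285 + (1/29054)*(-144) = -285 - 72/14527 = -4140267/14527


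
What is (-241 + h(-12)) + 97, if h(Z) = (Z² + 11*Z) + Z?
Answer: -144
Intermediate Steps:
h(Z) = Z² + 12*Z
(-241 + h(-12)) + 97 = (-241 - 12*(12 - 12)) + 97 = (-241 - 12*0) + 97 = (-241 + 0) + 97 = -241 + 97 = -144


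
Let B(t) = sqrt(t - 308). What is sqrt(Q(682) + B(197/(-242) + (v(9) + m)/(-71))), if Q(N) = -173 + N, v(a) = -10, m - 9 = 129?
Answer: sqrt(1241880596 + 1562*I*sqrt(757856698))/1562 ≈ 22.564 + 0.39053*I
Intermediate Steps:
m = 138 (m = 9 + 129 = 138)
B(t) = sqrt(-308 + t)
sqrt(Q(682) + B(197/(-242) + (v(9) + m)/(-71))) = sqrt((-173 + 682) + sqrt(-308 + (197/(-242) + (-10 + 138)/(-71)))) = sqrt(509 + sqrt(-308 + (197*(-1/242) + 128*(-1/71)))) = sqrt(509 + sqrt(-308 + (-197/242 - 128/71))) = sqrt(509 + sqrt(-308 - 44963/17182)) = sqrt(509 + sqrt(-5337019/17182)) = sqrt(509 + I*sqrt(757856698)/1562)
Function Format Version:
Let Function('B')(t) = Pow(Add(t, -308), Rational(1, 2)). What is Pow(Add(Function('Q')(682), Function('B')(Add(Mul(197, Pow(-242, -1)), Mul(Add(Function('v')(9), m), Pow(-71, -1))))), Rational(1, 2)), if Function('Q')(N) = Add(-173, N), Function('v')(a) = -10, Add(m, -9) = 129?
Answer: Mul(Rational(1, 1562), Pow(Add(1241880596, Mul(1562, I, Pow(757856698, Rational(1, 2)))), Rational(1, 2))) ≈ Add(22.564, Mul(0.39053, I))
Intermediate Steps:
m = 138 (m = Add(9, 129) = 138)
Function('B')(t) = Pow(Add(-308, t), Rational(1, 2))
Pow(Add(Function('Q')(682), Function('B')(Add(Mul(197, Pow(-242, -1)), Mul(Add(Function('v')(9), m), Pow(-71, -1))))), Rational(1, 2)) = Pow(Add(Add(-173, 682), Pow(Add(-308, Add(Mul(197, Pow(-242, -1)), Mul(Add(-10, 138), Pow(-71, -1)))), Rational(1, 2))), Rational(1, 2)) = Pow(Add(509, Pow(Add(-308, Add(Mul(197, Rational(-1, 242)), Mul(128, Rational(-1, 71)))), Rational(1, 2))), Rational(1, 2)) = Pow(Add(509, Pow(Add(-308, Add(Rational(-197, 242), Rational(-128, 71))), Rational(1, 2))), Rational(1, 2)) = Pow(Add(509, Pow(Add(-308, Rational(-44963, 17182)), Rational(1, 2))), Rational(1, 2)) = Pow(Add(509, Pow(Rational(-5337019, 17182), Rational(1, 2))), Rational(1, 2)) = Pow(Add(509, Mul(Rational(1, 1562), I, Pow(757856698, Rational(1, 2)))), Rational(1, 2))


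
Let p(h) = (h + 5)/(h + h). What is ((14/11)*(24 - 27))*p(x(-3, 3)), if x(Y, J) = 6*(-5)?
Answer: -35/22 ≈ -1.5909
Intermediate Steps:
x(Y, J) = -30
p(h) = (5 + h)/(2*h) (p(h) = (5 + h)/((2*h)) = (5 + h)*(1/(2*h)) = (5 + h)/(2*h))
((14/11)*(24 - 27))*p(x(-3, 3)) = ((14/11)*(24 - 27))*((1/2)*(5 - 30)/(-30)) = ((14*(1/11))*(-3))*((1/2)*(-1/30)*(-25)) = ((14/11)*(-3))*(5/12) = -42/11*5/12 = -35/22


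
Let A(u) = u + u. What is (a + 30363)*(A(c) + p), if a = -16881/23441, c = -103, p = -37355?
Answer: -26732997629322/23441 ≈ -1.1404e+9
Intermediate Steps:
a = -16881/23441 (a = -16881*1/23441 = -16881/23441 ≈ -0.72015)
A(u) = 2*u
(a + 30363)*(A(c) + p) = (-16881/23441 + 30363)*(2*(-103) - 37355) = 711722202*(-206 - 37355)/23441 = (711722202/23441)*(-37561) = -26732997629322/23441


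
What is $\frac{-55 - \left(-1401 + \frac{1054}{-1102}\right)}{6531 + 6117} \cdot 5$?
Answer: $\frac{1236955}{2323016} \approx 0.53248$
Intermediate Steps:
$\frac{-55 - \left(-1401 + \frac{1054}{-1102}\right)}{6531 + 6117} \cdot 5 = \frac{-55 + \left(\left(-1054\right) \left(- \frac{1}{1102}\right) + 1401\right)}{12648} \cdot 5 = \left(-55 + \left(\frac{527}{551} + 1401\right)\right) \frac{1}{12648} \cdot 5 = \left(-55 + \frac{772478}{551}\right) \frac{1}{12648} \cdot 5 = \frac{742173}{551} \cdot \frac{1}{12648} \cdot 5 = \frac{247391}{2323016} \cdot 5 = \frac{1236955}{2323016}$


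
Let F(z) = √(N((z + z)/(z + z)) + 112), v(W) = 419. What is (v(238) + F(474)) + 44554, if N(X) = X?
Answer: 44973 + √113 ≈ 44984.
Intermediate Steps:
F(z) = √113 (F(z) = √((z + z)/(z + z) + 112) = √((2*z)/((2*z)) + 112) = √((2*z)*(1/(2*z)) + 112) = √(1 + 112) = √113)
(v(238) + F(474)) + 44554 = (419 + √113) + 44554 = 44973 + √113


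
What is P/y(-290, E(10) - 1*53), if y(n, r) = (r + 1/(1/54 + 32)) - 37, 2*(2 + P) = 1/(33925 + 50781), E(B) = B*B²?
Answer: -585824967/266560294928 ≈ -0.0021977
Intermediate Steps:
E(B) = B³
P = -338823/169412 (P = -2 + 1/(2*(33925 + 50781)) = -2 + (½)/84706 = -2 + (½)*(1/84706) = -2 + 1/169412 = -338823/169412 ≈ -2.0000)
y(n, r) = -63919/1729 + r (y(n, r) = (r + 1/(1/54 + 32)) - 37 = (r + 1/(1729/54)) - 37 = (r + 54/1729) - 37 = (54/1729 + r) - 37 = -63919/1729 + r)
P/y(-290, E(10) - 1*53) = -338823/(169412*(-63919/1729 + (10³ - 1*53))) = -338823/(169412*(-63919/1729 + (1000 - 53))) = -338823/(169412*(-63919/1729 + 947)) = -338823/(169412*1573444/1729) = -338823/169412*1729/1573444 = -585824967/266560294928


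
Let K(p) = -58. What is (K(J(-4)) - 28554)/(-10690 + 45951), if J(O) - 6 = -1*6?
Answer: -28612/35261 ≈ -0.81143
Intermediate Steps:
J(O) = 0 (J(O) = 6 - 1*6 = 6 - 6 = 0)
(K(J(-4)) - 28554)/(-10690 + 45951) = (-58 - 28554)/(-10690 + 45951) = -28612/35261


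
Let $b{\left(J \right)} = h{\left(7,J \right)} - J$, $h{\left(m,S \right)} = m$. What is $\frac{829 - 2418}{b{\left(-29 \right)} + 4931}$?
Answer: $- \frac{1589}{4967} \approx -0.31991$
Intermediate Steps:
$b{\left(J \right)} = 7 - J$
$\frac{829 - 2418}{b{\left(-29 \right)} + 4931} = \frac{829 - 2418}{\left(7 - -29\right) + 4931} = - \frac{1589}{\left(7 + 29\right) + 4931} = - \frac{1589}{36 + 4931} = - \frac{1589}{4967}$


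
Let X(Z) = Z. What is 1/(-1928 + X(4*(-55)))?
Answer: -1/2148 ≈ -0.00046555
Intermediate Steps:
1/(-1928 + X(4*(-55))) = 1/(-1928 + 4*(-55)) = 1/(-1928 - 220) = 1/(-2148) = -1/2148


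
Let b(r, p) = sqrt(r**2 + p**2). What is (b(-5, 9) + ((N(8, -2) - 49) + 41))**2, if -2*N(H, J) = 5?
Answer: 865/4 - 21*sqrt(106) ≈ 0.041767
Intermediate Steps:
N(H, J) = -5/2 (N(H, J) = -1/2*5 = -5/2)
b(r, p) = sqrt(p**2 + r**2)
(b(-5, 9) + ((N(8, -2) - 49) + 41))**2 = (sqrt(9**2 + (-5)**2) + ((-5/2 - 49) + 41))**2 = (sqrt(81 + 25) + (-103/2 + 41))**2 = (sqrt(106) - 21/2)**2 = (-21/2 + sqrt(106))**2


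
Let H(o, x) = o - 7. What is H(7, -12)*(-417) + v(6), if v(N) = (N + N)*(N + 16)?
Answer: 264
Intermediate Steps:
H(o, x) = -7 + o
v(N) = 2*N*(16 + N) (v(N) = (2*N)*(16 + N) = 2*N*(16 + N))
H(7, -12)*(-417) + v(6) = (-7 + 7)*(-417) + 2*6*(16 + 6) = 0*(-417) + 2*6*22 = 0 + 264 = 264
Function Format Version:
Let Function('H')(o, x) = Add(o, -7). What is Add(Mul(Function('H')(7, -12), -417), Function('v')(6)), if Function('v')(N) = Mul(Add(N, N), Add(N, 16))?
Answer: 264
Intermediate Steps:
Function('H')(o, x) = Add(-7, o)
Function('v')(N) = Mul(2, N, Add(16, N)) (Function('v')(N) = Mul(Mul(2, N), Add(16, N)) = Mul(2, N, Add(16, N)))
Add(Mul(Function('H')(7, -12), -417), Function('v')(6)) = Add(Mul(Add(-7, 7), -417), Mul(2, 6, Add(16, 6))) = Add(Mul(0, -417), Mul(2, 6, 22)) = Add(0, 264) = 264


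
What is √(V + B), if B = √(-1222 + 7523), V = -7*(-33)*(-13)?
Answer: √(-3003 + √6301) ≈ 54.07*I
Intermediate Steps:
V = -3003 (V = 231*(-13) = -3003)
B = √6301 ≈ 79.379
√(V + B) = √(-3003 + √6301)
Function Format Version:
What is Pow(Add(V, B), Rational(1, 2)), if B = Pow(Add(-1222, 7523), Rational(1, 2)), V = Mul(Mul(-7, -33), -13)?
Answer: Pow(Add(-3003, Pow(6301, Rational(1, 2))), Rational(1, 2)) ≈ Mul(54.070, I)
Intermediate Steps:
V = -3003 (V = Mul(231, -13) = -3003)
B = Pow(6301, Rational(1, 2)) ≈ 79.379
Pow(Add(V, B), Rational(1, 2)) = Pow(Add(-3003, Pow(6301, Rational(1, 2))), Rational(1, 2))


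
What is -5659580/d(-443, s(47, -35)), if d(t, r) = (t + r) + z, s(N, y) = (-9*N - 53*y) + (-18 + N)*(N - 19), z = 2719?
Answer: -282979/226 ≈ -1252.1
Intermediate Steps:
s(N, y) = -53*y - 9*N + (-19 + N)*(-18 + N) (s(N, y) = (-53*y - 9*N) + (-18 + N)*(-19 + N) = (-53*y - 9*N) + (-19 + N)*(-18 + N) = -53*y - 9*N + (-19 + N)*(-18 + N))
d(t, r) = 2719 + r + t (d(t, r) = (t + r) + 2719 = (r + t) + 2719 = 2719 + r + t)
-5659580/d(-443, s(47, -35)) = -5659580/(2719 + (342 + 47**2 - 53*(-35) - 46*47) - 443) = -5659580/(2719 + (342 + 2209 + 1855 - 2162) - 443) = -5659580/(2719 + 2244 - 443) = -5659580/4520 = -5659580*1/4520 = -282979/226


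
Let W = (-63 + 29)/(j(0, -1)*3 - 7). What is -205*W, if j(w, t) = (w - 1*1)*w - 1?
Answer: -697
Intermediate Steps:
j(w, t) = -1 + w*(-1 + w) (j(w, t) = (w - 1)*w - 1 = (-1 + w)*w - 1 = w*(-1 + w) - 1 = -1 + w*(-1 + w))
W = 17/5 (W = (-63 + 29)/((-1 + 0**2 - 1*0)*3 - 7) = -34/((-1 + 0 + 0)*3 - 7) = -34/(-1*3 - 7) = -34/(-3 - 7) = -34/(-10) = -34*(-1/10) = 17/5 ≈ 3.4000)
-205*W = -205*17/5 = -697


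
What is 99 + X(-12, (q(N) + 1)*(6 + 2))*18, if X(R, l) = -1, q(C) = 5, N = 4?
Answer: 81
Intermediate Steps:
99 + X(-12, (q(N) + 1)*(6 + 2))*18 = 99 - 1*18 = 99 - 18 = 81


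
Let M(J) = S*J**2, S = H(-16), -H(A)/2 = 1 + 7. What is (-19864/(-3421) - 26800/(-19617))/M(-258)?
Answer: -60169361/8934187729896 ≈ -6.7347e-6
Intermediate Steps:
H(A) = -16 (H(A) = -2*(1 + 7) = -2*8 = -16)
S = -16
M(J) = -16*J**2
(-19864/(-3421) - 26800/(-19617))/M(-258) = (-19864/(-3421) - 26800/(-19617))/((-16*(-258)**2)) = (-19864*(-1/3421) - 26800*(-1/19617))/((-16*66564)) = (19864/3421 + 26800/19617)/(-1065024) = (481354888/67109757)*(-1/1065024) = -60169361/8934187729896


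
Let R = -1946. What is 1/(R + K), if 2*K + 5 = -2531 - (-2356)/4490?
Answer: -2245/7214841 ≈ -0.00031116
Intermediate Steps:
K = -2846071/2245 (K = -5/2 + (-2531 - (-2356)/4490)/2 = -5/2 + (-2531 - 1*(-1178/2245))/2 = -5/2 + (-2531 + 1178/2245)/2 = -5/2 + (½)*(-5680917/2245) = -5/2 - 5680917/4490 = -2846071/2245 ≈ -1267.7)
1/(R + K) = 1/(-1946 - 2846071/2245) = 1/(-7214841/2245) = -2245/7214841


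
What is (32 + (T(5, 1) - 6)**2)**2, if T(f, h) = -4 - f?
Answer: 66049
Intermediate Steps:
(32 + (T(5, 1) - 6)**2)**2 = (32 + ((-4 - 1*5) - 6)**2)**2 = (32 + ((-4 - 5) - 6)**2)**2 = (32 + (-9 - 6)**2)**2 = (32 + (-15)**2)**2 = (32 + 225)**2 = 257**2 = 66049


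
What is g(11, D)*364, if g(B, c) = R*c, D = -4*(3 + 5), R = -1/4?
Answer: 2912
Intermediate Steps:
R = -¼ (R = -1*¼ = -¼ ≈ -0.25000)
D = -32 (D = -4*8 = -32)
g(B, c) = -c/4
g(11, D)*364 = -¼*(-32)*364 = 8*364 = 2912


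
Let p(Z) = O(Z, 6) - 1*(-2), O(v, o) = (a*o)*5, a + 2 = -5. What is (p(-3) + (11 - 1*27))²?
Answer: 50176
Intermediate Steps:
a = -7 (a = -2 - 5 = -7)
O(v, o) = -35*o (O(v, o) = -7*o*5 = -35*o)
p(Z) = -208 (p(Z) = -35*6 - 1*(-2) = -210 + 2 = -208)
(p(-3) + (11 - 1*27))² = (-208 + (11 - 1*27))² = (-208 + (11 - 27))² = (-208 - 16)² = (-224)² = 50176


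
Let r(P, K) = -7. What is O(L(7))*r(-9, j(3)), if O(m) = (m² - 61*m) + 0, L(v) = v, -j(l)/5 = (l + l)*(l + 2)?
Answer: 2646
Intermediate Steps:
j(l) = -10*l*(2 + l) (j(l) = -5*(l + l)*(l + 2) = -5*2*l*(2 + l) = -10*l*(2 + l))
O(m) = m² - 61*m
O(L(7))*r(-9, j(3)) = (7*(-61 + 7))*(-7) = (7*(-54))*(-7) = -378*(-7) = 2646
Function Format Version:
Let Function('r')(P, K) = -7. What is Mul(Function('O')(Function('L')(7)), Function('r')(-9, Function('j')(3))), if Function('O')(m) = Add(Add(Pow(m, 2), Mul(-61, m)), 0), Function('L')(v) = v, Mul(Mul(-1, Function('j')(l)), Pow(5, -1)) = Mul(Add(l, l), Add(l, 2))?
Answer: 2646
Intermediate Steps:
Function('j')(l) = Mul(-10, l, Add(2, l)) (Function('j')(l) = Mul(-5, Mul(Add(l, l), Add(l, 2))) = Mul(-5, Mul(Mul(2, l), Add(2, l))) = Mul(-5, Mul(2, l, Add(2, l))) = Mul(-10, l, Add(2, l)))
Function('O')(m) = Add(Pow(m, 2), Mul(-61, m))
Mul(Function('O')(Function('L')(7)), Function('r')(-9, Function('j')(3))) = Mul(Mul(7, Add(-61, 7)), -7) = Mul(Mul(7, -54), -7) = Mul(-378, -7) = 2646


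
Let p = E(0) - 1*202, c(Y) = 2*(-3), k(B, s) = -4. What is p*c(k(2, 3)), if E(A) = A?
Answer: 1212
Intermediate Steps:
c(Y) = -6
p = -202 (p = 0 - 1*202 = 0 - 202 = -202)
p*c(k(2, 3)) = -202*(-6) = 1212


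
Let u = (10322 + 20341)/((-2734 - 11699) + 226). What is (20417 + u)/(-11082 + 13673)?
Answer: 290033656/36810337 ≈ 7.8791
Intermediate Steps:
u = -30663/14207 (u = 30663/(-14433 + 226) = 30663/(-14207) = 30663*(-1/14207) = -30663/14207 ≈ -2.1583)
(20417 + u)/(-11082 + 13673) = (20417 - 30663/14207)/(-11082 + 13673) = (290033656/14207)/2591 = (290033656/14207)*(1/2591) = 290033656/36810337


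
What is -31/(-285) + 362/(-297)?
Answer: -31321/28215 ≈ -1.1101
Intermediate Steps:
-31/(-285) + 362/(-297) = -31*(-1/285) + 362*(-1/297) = 31/285 - 362/297 = -31321/28215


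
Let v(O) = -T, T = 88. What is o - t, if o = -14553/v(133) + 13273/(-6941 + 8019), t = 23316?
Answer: -99772403/4312 ≈ -23138.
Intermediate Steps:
v(O) = -88 (v(O) = -1*88 = -88)
o = 766189/4312 (o = -14553/(-88) + 13273/(-6941 + 8019) = -14553*(-1/88) + 13273/1078 = 1323/8 + 13273*(1/1078) = 1323/8 + 13273/1078 = 766189/4312 ≈ 177.69)
o - t = 766189/4312 - 1*23316 = 766189/4312 - 23316 = -99772403/4312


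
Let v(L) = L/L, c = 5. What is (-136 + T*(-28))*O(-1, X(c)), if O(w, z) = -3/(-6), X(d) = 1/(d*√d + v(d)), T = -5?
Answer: 2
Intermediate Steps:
v(L) = 1
X(d) = 1/(1 + d^(3/2)) (X(d) = 1/(d*√d + 1) = 1/(d^(3/2) + 1) = 1/(1 + d^(3/2)))
O(w, z) = ½ (O(w, z) = -3*(-⅙) = ½)
(-136 + T*(-28))*O(-1, X(c)) = (-136 - 5*(-28))*(½) = (-136 + 140)*(½) = 4*(½) = 2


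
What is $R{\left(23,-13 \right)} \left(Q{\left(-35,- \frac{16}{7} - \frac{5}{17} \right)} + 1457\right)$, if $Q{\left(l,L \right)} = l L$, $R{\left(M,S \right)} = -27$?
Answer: $- \frac{710208}{17} \approx -41777.0$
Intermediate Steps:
$Q{\left(l,L \right)} = L l$
$R{\left(23,-13 \right)} \left(Q{\left(-35,- \frac{16}{7} - \frac{5}{17} \right)} + 1457\right) = - 27 \left(\left(- \frac{16}{7} - \frac{5}{17}\right) \left(-35\right) + 1457\right) = - 27 \left(\left(- \frac{307}{119}\right) \left(-35\right) + 1457\right) = - 27 \left(\frac{1535}{17} + 1457\right) = \left(-27\right) \frac{26304}{17} = - \frac{710208}{17}$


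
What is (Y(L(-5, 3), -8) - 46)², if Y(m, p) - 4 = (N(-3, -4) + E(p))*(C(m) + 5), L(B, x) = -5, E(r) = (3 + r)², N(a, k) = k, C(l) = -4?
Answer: 441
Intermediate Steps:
Y(m, p) = (3 + p)² (Y(m, p) = 4 + (-4 + (3 + p)²)*(-4 + 5) = 4 + (-4 + (3 + p)²)*1 = 4 + (-4 + (3 + p)²) = (3 + p)²)
(Y(L(-5, 3), -8) - 46)² = ((3 - 8)² - 46)² = ((-5)² - 46)² = (25 - 46)² = (-21)² = 441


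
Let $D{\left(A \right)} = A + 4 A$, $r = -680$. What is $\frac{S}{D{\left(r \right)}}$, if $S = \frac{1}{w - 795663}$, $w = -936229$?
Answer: $\frac{1}{5888432800} \approx 1.6982 \cdot 10^{-10}$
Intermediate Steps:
$D{\left(A \right)} = 5 A$
$S = - \frac{1}{1731892}$ ($S = \frac{1}{-936229 - 795663} = \frac{1}{-1731892} = - \frac{1}{1731892} \approx -5.774 \cdot 10^{-7}$)
$\frac{S}{D{\left(r \right)}} = - \frac{1}{1731892 \cdot 5 \left(-680\right)} = - \frac{1}{1731892 \left(-3400\right)} = \left(- \frac{1}{1731892}\right) \left(- \frac{1}{3400}\right) = \frac{1}{5888432800}$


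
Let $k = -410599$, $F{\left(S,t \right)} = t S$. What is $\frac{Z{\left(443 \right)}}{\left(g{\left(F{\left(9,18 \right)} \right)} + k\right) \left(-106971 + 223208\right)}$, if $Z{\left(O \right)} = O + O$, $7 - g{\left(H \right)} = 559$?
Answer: $- \frac{886}{47790958787} \approx -1.8539 \cdot 10^{-8}$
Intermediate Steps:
$F{\left(S,t \right)} = S t$
$g{\left(H \right)} = -552$ ($g{\left(H \right)} = 7 - 559 = -552$)
$Z{\left(O \right)} = 2 O$
$\frac{Z{\left(443 \right)}}{\left(g{\left(F{\left(9,18 \right)} \right)} + k\right) \left(-106971 + 223208\right)} = \frac{2 \cdot 443}{\left(-552 - 410599\right) \left(-106971 + 223208\right)} = \frac{886}{\left(-411151\right) 116237} = \frac{886}{-47790958787} = 886 \left(- \frac{1}{47790958787}\right) = - \frac{886}{47790958787}$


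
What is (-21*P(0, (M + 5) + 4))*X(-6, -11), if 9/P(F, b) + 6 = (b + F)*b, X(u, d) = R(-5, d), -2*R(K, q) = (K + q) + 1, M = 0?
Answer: -189/10 ≈ -18.900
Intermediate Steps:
R(K, q) = -½ - K/2 - q/2 (R(K, q) = -((K + q) + 1)/2 = -(1 + K + q)/2 = -½ - K/2 - q/2)
X(u, d) = 2 - d/2 (X(u, d) = -½ - ½*(-5) - d/2 = -½ + 5/2 - d/2 = 2 - d/2)
P(F, b) = 9/(-6 + b*(F + b)) (P(F, b) = 9/(-6 + (b + F)*b) = 9/(-6 + (F + b)*b) = 9/(-6 + b*(F + b)))
(-21*P(0, (M + 5) + 4))*X(-6, -11) = (-189/(-6 + ((0 + 5) + 4)² + 0*((0 + 5) + 4)))*(2 - ½*(-11)) = (-189/(-6 + (5 + 4)² + 0*(5 + 4)))*(2 + 11/2) = -189/(-6 + 9² + 0*9)*(15/2) = -189/(-6 + 81 + 0)*(15/2) = -189/75*(15/2) = -21*3/25*(15/2) = -63/25*15/2 = -189/10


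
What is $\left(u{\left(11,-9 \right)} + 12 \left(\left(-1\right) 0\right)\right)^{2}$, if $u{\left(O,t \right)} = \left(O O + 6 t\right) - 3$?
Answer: $4096$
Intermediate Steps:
$u{\left(O,t \right)} = -3 + O^{2} + 6 t$ ($u{\left(O,t \right)} = \left(O^{2} + 6 t\right) - 3 = -3 + O^{2} + 6 t$)
$\left(u{\left(11,-9 \right)} + 12 \left(\left(-1\right) 0\right)\right)^{2} = \left(\left(-3 + 11^{2} + 6 \left(-9\right)\right) + 12 \left(\left(-1\right) 0\right)\right)^{2} = \left(\left(-3 + 121 - 54\right) + 12 \cdot 0\right)^{2} = \left(64 + 0\right)^{2} = 64^{2} = 4096$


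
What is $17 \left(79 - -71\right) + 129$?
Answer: $2679$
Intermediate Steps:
$17 \left(79 - -71\right) + 129 = 17 \left(79 + 71\right) + 129 = 17 \cdot 150 + 129 = 2550 + 129 = 2679$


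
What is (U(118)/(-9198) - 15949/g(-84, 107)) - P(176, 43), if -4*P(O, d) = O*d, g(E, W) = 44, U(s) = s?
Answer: 309505505/202356 ≈ 1529.5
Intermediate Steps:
P(O, d) = -O*d/4
(U(118)/(-9198) - 15949/g(-84, 107)) - P(176, 43) = (118/(-9198) - 15949/44) - (-1)*176*43/4 = (118*(-1/9198) - 15949*1/44) - 1*(-1892) = (-59/4599 - 15949/44) + 1892 = -73352047/202356 + 1892 = 309505505/202356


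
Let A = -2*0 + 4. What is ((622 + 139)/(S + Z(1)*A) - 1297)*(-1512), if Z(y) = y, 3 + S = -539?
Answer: 528101532/269 ≈ 1.9632e+6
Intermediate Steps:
S = -542 (S = -3 - 539 = -542)
A = 4 (A = 0 + 4 = 4)
((622 + 139)/(S + Z(1)*A) - 1297)*(-1512) = ((622 + 139)/(-542 + 1*4) - 1297)*(-1512) = (761/(-542 + 4) - 1297)*(-1512) = (761/(-538) - 1297)*(-1512) = (761*(-1/538) - 1297)*(-1512) = (-761/538 - 1297)*(-1512) = -698547/538*(-1512) = 528101532/269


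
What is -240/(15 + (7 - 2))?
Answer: -12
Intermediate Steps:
-240/(15 + (7 - 2)) = -240/(15 + 5) = -240/20 = -240*1/20 = -12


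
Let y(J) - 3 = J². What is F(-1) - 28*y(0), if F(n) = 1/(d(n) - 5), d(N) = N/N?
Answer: -337/4 ≈ -84.250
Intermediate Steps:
d(N) = 1
y(J) = 3 + J²
F(n) = -¼ (F(n) = 1/(1 - 5) = 1/(-4) = -¼)
F(-1) - 28*y(0) = -¼ - 28*(3 + 0²) = -¼ - 28*(3 + 0) = -¼ - 28*3 = -¼ - 84 = -337/4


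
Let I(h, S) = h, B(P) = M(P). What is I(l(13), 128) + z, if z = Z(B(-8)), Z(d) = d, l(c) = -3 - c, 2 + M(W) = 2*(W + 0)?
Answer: -34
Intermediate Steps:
M(W) = -2 + 2*W (M(W) = -2 + 2*(W + 0) = -2 + 2*W)
B(P) = -2 + 2*P
z = -18 (z = -2 + 2*(-8) = -2 - 16 = -18)
I(l(13), 128) + z = (-3 - 1*13) - 18 = (-3 - 13) - 18 = -16 - 18 = -34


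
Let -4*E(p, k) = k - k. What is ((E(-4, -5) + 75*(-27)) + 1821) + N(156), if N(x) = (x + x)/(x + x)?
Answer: -203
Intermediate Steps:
E(p, k) = 0 (E(p, k) = -(k - k)/4 = -1/4*0 = 0)
N(x) = 1 (N(x) = (2*x)/((2*x)) = (2*x)*(1/(2*x)) = 1)
((E(-4, -5) + 75*(-27)) + 1821) + N(156) = ((0 + 75*(-27)) + 1821) + 1 = ((0 - 2025) + 1821) + 1 = (-2025 + 1821) + 1 = -204 + 1 = -203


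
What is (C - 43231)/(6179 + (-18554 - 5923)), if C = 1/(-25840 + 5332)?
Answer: 886581349/375255384 ≈ 2.3626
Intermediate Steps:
C = -1/20508 (C = 1/(-20508) = -1/20508 ≈ -4.8761e-5)
(C - 43231)/(6179 + (-18554 - 5923)) = (-1/20508 - 43231)/(6179 + (-18554 - 5923)) = -886581349/(20508*(6179 - 24477)) = -886581349/20508/(-18298) = -886581349/20508*(-1/18298) = 886581349/375255384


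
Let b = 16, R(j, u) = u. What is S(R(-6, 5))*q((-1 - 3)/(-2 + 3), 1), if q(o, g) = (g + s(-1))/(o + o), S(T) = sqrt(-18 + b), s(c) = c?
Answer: 0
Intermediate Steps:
S(T) = I*sqrt(2) (S(T) = sqrt(-18 + 16) = sqrt(-2) = I*sqrt(2))
q(o, g) = (-1 + g)/(2*o) (q(o, g) = (g - 1)/(o + o) = (-1 + g)/((2*o)) = (-1 + g)*(1/(2*o)) = (-1 + g)/(2*o))
S(R(-6, 5))*q((-1 - 3)/(-2 + 3), 1) = (I*sqrt(2))*((-1 + 1)/(2*(((-1 - 3)/(-2 + 3))))) = (I*sqrt(2))*((1/2)*0/(-4/1)) = (I*sqrt(2))*((1/2)*0/(-4*1)) = (I*sqrt(2))*((1/2)*0/(-4)) = (I*sqrt(2))*((1/2)*(-1/4)*0) = (I*sqrt(2))*0 = 0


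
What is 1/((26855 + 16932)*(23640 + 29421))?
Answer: 1/2323382007 ≈ 4.3041e-10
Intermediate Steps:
1/((26855 + 16932)*(23640 + 29421)) = 1/(43787*53061) = 1/2323382007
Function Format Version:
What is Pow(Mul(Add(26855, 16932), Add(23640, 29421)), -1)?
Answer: Rational(1, 2323382007) ≈ 4.3041e-10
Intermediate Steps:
Pow(Mul(Add(26855, 16932), Add(23640, 29421)), -1) = Pow(Mul(43787, 53061), -1) = Pow(2323382007, -1) = Rational(1, 2323382007)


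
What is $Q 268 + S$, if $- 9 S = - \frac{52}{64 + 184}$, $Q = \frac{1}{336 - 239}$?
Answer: $\frac{150805}{54126} \approx 2.7862$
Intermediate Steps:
$Q = \frac{1}{97} \approx 0.010309$
$S = \frac{13}{558}$ ($S = - \frac{\left(-52\right) \frac{1}{64 + 184}}{9} = - \frac{\left(-52\right) \frac{1}{248}}{9} = \left(- \frac{1}{9}\right) \left(- \frac{13}{62}\right) = \frac{13}{558} \approx 0.023297$)
$Q 268 + S = \frac{1}{97} \cdot 268 + \frac{13}{558} = \frac{268}{97} + \frac{13}{558} = \frac{150805}{54126}$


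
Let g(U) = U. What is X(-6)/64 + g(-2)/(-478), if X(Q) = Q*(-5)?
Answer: 3617/7648 ≈ 0.47293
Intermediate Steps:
X(Q) = -5*Q
X(-6)/64 + g(-2)/(-478) = -5*(-6)/64 - 2/(-478) = 30*(1/64) - 2*(-1/478) = 15/32 + 1/239 = 3617/7648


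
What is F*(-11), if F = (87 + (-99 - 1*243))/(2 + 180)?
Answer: 2805/182 ≈ 15.412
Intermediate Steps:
F = -255/182 (F = (87 + (-99 - 243))/182 = (87 - 342)*(1/182) = -255*1/182 = -255/182 ≈ -1.4011)
F*(-11) = -255/182*(-11) = 2805/182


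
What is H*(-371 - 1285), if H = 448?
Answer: -741888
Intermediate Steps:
H*(-371 - 1285) = 448*(-371 - 1285) = 448*(-1656) = -741888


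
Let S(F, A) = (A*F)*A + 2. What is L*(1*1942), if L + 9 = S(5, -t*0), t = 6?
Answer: -13594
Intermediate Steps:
S(F, A) = 2 + F*A² (S(F, A) = F*A² + 2 = 2 + F*A²)
L = -7 (L = -9 + (2 + 5*(-1*6*0)²) = -9 + (2 + 5*(-6*0)²) = -9 + (2 + 5*0²) = -9 + (2 + 5*0) = -9 + (2 + 0) = -9 + 2 = -7)
L*(1*1942) = -7*1942 = -13594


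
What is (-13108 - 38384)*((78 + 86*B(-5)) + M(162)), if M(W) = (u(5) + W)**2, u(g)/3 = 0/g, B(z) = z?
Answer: -1333230864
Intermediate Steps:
u(g) = 0 (u(g) = 3*(0/g) = 3*0 = 0)
M(W) = W**2 (M(W) = (0 + W)**2 = W**2)
(-13108 - 38384)*((78 + 86*B(-5)) + M(162)) = (-13108 - 38384)*((78 + 86*(-5)) + 162**2) = -51492*((78 - 430) + 26244) = -51492*(-352 + 26244) = -51492*25892 = -1333230864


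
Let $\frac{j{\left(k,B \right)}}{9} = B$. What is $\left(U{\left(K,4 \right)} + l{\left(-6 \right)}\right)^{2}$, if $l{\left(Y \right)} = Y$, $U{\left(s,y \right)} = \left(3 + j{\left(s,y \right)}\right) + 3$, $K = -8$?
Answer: $1296$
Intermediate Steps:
$j{\left(k,B \right)} = 9 B$
$U{\left(s,y \right)} = 6 + 9 y$ ($U{\left(s,y \right)} = \left(3 + 9 y\right) + 3 = 6 + 9 y$)
$\left(U{\left(K,4 \right)} + l{\left(-6 \right)}\right)^{2} = \left(\left(6 + 9 \cdot 4\right) - 6\right)^{2} = \left(\left(6 + 36\right) - 6\right)^{2} = \left(42 - 6\right)^{2} = 36^{2} = 1296$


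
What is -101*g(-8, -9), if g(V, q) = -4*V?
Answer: -3232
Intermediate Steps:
-101*g(-8, -9) = -(-404)*(-8) = -101*32 = -3232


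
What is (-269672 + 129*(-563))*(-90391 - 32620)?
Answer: 42106542289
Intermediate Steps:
(-269672 + 129*(-563))*(-90391 - 32620) = (-269672 - 72627)*(-123011) = -342299*(-123011) = 42106542289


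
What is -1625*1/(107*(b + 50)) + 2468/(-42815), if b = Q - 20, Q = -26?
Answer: -70630679/18324820 ≈ -3.8544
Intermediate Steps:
b = -46 (b = -26 - 20 = -46)
-1625*1/(107*(b + 50)) + 2468/(-42815) = -1625*1/(107*(-46 + 50)) + 2468/(-42815) = -1625/(4*107) + 2468*(-1/42815) = -1625/428 - 2468/42815 = -70630679/18324820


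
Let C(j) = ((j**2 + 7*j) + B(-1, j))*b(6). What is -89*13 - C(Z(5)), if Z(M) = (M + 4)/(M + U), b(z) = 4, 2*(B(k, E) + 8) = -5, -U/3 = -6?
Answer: -595955/529 ≈ -1126.6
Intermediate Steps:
U = 18 (U = -3*(-6) = 18)
B(k, E) = -21/2 (B(k, E) = -8 + (1/2)*(-5) = -8 - 5/2 = -21/2)
Z(M) = (4 + M)/(18 + M) (Z(M) = (M + 4)/(M + 18) = (4 + M)/(18 + M))
C(j) = -42 + 4*j**2 + 28*j (C(j) = ((j**2 + 7*j) - 21/2)*4 = (-21/2 + j**2 + 7*j)*4 = -42 + 4*j**2 + 28*j)
-89*13 - C(Z(5)) = -89*13 - (-42 + 4*((4 + 5)/(18 + 5))**2 + 28*((4 + 5)/(18 + 5))) = -1157 - (-42 + 4*(9/23)**2 + 28*(9/23)) = -1157 - (-42 + 4*(81/529) + 252/23) = -1157 - (-42 + 324/529 + 252/23) = -1157 - 1*(-16098/529) = -1157 + 16098/529 = -595955/529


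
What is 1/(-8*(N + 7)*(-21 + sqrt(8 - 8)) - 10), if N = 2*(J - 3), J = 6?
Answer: 1/2174 ≈ 0.00045998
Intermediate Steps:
N = 6 (N = 2*(6 - 3) = 2*3 = 6)
1/(-8*(N + 7)*(-21 + sqrt(8 - 8)) - 10) = 1/(-8*(6 + 7)*(-21 + sqrt(8 - 8)) - 10) = 1/(-104*(-21 + sqrt(0)) - 10) = 1/(-104*(-21 + 0) - 10) = 1/(-104*(-21) - 10) = 1/(-8*(-273) - 10) = 1/(2184 - 10) = 1/2174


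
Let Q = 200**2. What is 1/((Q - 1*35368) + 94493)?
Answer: 1/99125 ≈ 1.0088e-5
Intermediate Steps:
Q = 40000
1/((Q - 1*35368) + 94493) = 1/((40000 - 1*35368) + 94493) = 1/((40000 - 35368) + 94493) = 1/(4632 + 94493) = 1/99125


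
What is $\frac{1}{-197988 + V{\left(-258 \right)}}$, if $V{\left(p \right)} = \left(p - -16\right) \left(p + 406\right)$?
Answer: $- \frac{1}{233804} \approx -4.2771 \cdot 10^{-6}$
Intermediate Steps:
$V{\left(p \right)} = \left(16 + p\right) \left(406 + p\right)$ ($V{\left(p \right)} = \left(p + 16\right) \left(406 + p\right) = \left(16 + p\right) \left(406 + p\right)$)
$\frac{1}{-197988 + V{\left(-258 \right)}} = \frac{1}{-197988 + \left(6496 + \left(-258\right)^{2} + 422 \left(-258\right)\right)} = \frac{1}{-197988 + \left(6496 + 66564 - 108876\right)} = \frac{1}{-197988 - 35816} = \frac{1}{-233804} = - \frac{1}{233804}$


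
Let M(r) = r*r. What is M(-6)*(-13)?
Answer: -468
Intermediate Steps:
M(r) = r²
M(-6)*(-13) = (-6)²*(-13) = 36*(-13) = -468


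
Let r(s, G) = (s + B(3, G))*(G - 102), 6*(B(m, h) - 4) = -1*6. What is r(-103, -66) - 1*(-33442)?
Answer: 50242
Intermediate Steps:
B(m, h) = 3 (B(m, h) = 4 + (-1*6)/6 = 4 + (1/6)*(-6) = 4 - 1 = 3)
r(s, G) = (-102 + G)*(3 + s) (r(s, G) = (s + 3)*(G - 102) = (3 + s)*(-102 + G) = (-102 + G)*(3 + s))
r(-103, -66) - 1*(-33442) = (-306 - 102*(-103) + 3*(-66) - 66*(-103)) - 1*(-33442) = (-306 + 10506 - 198 + 6798) + 33442 = 16800 + 33442 = 50242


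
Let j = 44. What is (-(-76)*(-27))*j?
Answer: -90288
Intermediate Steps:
(-(-76)*(-27))*j = -(-76)*(-27)*44 = -76*27*44 = -2052*44 = -90288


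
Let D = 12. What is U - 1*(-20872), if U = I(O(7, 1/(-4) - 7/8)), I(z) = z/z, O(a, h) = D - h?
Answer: 20873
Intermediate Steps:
O(a, h) = 12 - h
I(z) = 1
U = 1
U - 1*(-20872) = 1 - 1*(-20872) = 1 + 20872 = 20873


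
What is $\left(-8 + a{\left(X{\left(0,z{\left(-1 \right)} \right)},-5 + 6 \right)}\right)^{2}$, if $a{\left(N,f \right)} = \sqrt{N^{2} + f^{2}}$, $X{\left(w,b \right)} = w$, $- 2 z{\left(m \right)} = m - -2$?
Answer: $49$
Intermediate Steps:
$z{\left(m \right)} = -1 - \frac{m}{2}$ ($z{\left(m \right)} = - \frac{m - -2}{2} = - \frac{m + 2}{2} = - \frac{2 + m}{2} = -1 - \frac{m}{2}$)
$\left(-8 + a{\left(X{\left(0,z{\left(-1 \right)} \right)},-5 + 6 \right)}\right)^{2} = \left(-8 + \sqrt{0^{2} + \left(-5 + 6\right)^{2}}\right)^{2} = \left(-8 + \sqrt{0 + 1^{2}}\right)^{2} = \left(-8 + \sqrt{0 + 1}\right)^{2} = \left(-8 + \sqrt{1}\right)^{2} = \left(-8 + 1\right)^{2} = \left(-7\right)^{2} = 49$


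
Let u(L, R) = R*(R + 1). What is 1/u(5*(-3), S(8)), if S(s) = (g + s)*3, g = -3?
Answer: 1/240 ≈ 0.0041667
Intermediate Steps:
S(s) = -9 + 3*s (S(s) = (-3 + s)*3 = -9 + 3*s)
u(L, R) = R*(1 + R)
1/u(5*(-3), S(8)) = 1/((-9 + 3*8)*(1 + (-9 + 3*8))) = 1/((-9 + 24)*(1 + (-9 + 24))) = 1/(15*(1 + 15)) = 1/(15*16) = 1/240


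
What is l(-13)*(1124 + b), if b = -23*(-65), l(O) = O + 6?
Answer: -18333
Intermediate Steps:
l(O) = 6 + O
b = 1495
l(-13)*(1124 + b) = (6 - 13)*(1124 + 1495) = -7*2619 = -18333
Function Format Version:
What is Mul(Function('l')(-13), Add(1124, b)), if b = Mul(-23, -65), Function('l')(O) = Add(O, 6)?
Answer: -18333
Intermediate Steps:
Function('l')(O) = Add(6, O)
b = 1495
Mul(Function('l')(-13), Add(1124, b)) = Mul(Add(6, -13), Add(1124, 1495)) = Mul(-7, 2619) = -18333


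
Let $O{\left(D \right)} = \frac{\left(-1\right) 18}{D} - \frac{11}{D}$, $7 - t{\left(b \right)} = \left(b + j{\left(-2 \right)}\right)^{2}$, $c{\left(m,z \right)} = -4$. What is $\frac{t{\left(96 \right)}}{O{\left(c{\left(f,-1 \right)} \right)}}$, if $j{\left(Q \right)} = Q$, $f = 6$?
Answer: $- \frac{35316}{29} \approx -1217.8$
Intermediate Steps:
$t{\left(b \right)} = 7 - \left(-2 + b\right)^{2}$ ($t{\left(b \right)} = 7 - \left(b - 2\right)^{2} = 7 - \left(-2 + b\right)^{2}$)
$O{\left(D \right)} = - \frac{29}{D}$ ($O{\left(D \right)} = - \frac{18}{D} - \frac{11}{D} = - \frac{29}{D}$)
$\frac{t{\left(96 \right)}}{O{\left(c{\left(f,-1 \right)} \right)}} = \frac{7 - \left(-2 + 96\right)^{2}}{\left(-29\right) \frac{1}{-4}} = \frac{7 - 94^{2}}{\left(-29\right) \left(- \frac{1}{4}\right)} = \frac{7 - 8836}{\frac{29}{4}} = \left(7 - 8836\right) \frac{4}{29} = \left(-8829\right) \frac{4}{29} = - \frac{35316}{29}$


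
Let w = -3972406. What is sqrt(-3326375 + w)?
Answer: I*sqrt(7298781) ≈ 2701.6*I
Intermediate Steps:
sqrt(-3326375 + w) = sqrt(-3326375 - 3972406) = sqrt(-7298781) = I*sqrt(7298781)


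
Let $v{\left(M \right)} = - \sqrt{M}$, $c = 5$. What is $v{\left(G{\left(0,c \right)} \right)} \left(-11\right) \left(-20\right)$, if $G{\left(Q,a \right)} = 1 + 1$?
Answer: $- 220 \sqrt{2} \approx -311.13$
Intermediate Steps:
$G{\left(Q,a \right)} = 2$
$v{\left(G{\left(0,c \right)} \right)} \left(-11\right) \left(-20\right) = - \sqrt{2} \left(-11\right) \left(-20\right) = 11 \sqrt{2} \left(-20\right) = - 220 \sqrt{2}$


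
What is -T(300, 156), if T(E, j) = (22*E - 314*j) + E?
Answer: 42084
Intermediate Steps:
T(E, j) = -314*j + 23*E (T(E, j) = (-314*j + 22*E) + E = -314*j + 23*E)
-T(300, 156) = -(-314*156 + 23*300) = -(-48984 + 6900) = -1*(-42084) = 42084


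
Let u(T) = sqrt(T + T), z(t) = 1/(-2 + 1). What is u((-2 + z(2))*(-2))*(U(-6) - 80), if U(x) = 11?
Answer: -138*sqrt(3) ≈ -239.02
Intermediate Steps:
z(t) = -1 (z(t) = 1/(-1) = -1)
u(T) = sqrt(2)*sqrt(T) (u(T) = sqrt(2*T) = sqrt(2)*sqrt(T))
u((-2 + z(2))*(-2))*(U(-6) - 80) = (sqrt(2)*sqrt((-2 - 1)*(-2)))*(11 - 80) = (sqrt(2)*sqrt(-3*(-2)))*(-69) = (sqrt(2)*sqrt(6))*(-69) = (2*sqrt(3))*(-69) = -138*sqrt(3)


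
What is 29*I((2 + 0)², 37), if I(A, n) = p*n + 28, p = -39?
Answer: -41035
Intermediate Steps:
I(A, n) = 28 - 39*n (I(A, n) = -39*n + 28 = 28 - 39*n)
29*I((2 + 0)², 37) = 29*(28 - 39*37) = 29*(28 - 1443) = 29*(-1415) = -41035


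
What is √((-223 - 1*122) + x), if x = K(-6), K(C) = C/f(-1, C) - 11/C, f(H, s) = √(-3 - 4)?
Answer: √(-605346 + 1512*I*√7)/42 ≈ 0.061209 + 18.525*I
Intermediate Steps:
f(H, s) = I*√7 (f(H, s) = √(-7) = I*√7)
K(C) = -11/C - I*C*√7/7 (K(C) = C/((I*√7)) - 11/C = C*(-I*√7/7) - 11/C = -I*C*√7/7 - 11/C = -11/C - I*C*√7/7)
x = 11/6 + 6*I*√7/7 (x = -11/(-6) - ⅐*I*(-6)*√7 = -11*(-⅙) + 6*I*√7/7 = 11/6 + 6*I*√7/7 ≈ 1.8333 + 2.2678*I)
√((-223 - 1*122) + x) = √((-223 - 1*122) + (11/6 + 6*I*√7/7)) = √((-223 - 122) + (11/6 + 6*I*√7/7)) = √(-345 + (11/6 + 6*I*√7/7)) = √(-2059/6 + 6*I*√7/7)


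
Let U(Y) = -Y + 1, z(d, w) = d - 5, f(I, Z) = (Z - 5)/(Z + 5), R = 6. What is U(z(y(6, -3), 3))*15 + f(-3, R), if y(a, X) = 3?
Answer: 496/11 ≈ 45.091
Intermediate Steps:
f(I, Z) = (-5 + Z)/(5 + Z)
z(d, w) = -5 + d
U(Y) = 1 - Y
U(z(y(6, -3), 3))*15 + f(-3, R) = (1 - (-5 + 3))*15 + (-5 + 6)/(5 + 6) = (1 - 1*(-2))*15 + 1/11 = (1 + 2)*15 + (1/11)*1 = 3*15 + 1/11 = 45 + 1/11 = 496/11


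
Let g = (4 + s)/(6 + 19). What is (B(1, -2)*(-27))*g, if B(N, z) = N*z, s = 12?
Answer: 864/25 ≈ 34.560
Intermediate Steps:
g = 16/25 (g = (4 + 12)/(6 + 19) = 16/25 ≈ 0.64000)
(B(1, -2)*(-27))*g = ((1*(-2))*(-27))*(16/25) = -2*(-27)*(16/25) = 54*(16/25) = 864/25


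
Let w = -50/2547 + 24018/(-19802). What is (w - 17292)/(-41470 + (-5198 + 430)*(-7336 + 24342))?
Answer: 2675448419/12551073758982 ≈ 0.00021316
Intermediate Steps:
w = -31081973/25217847 (w = -50*1/2547 + 24018*(-1/19802) = -50/2547 - 12009/9901 = -31081973/25217847 ≈ -1.2325)
(w - 17292)/(-41470 + (-5198 + 430)*(-7336 + 24342)) = (-31081973/25217847 - 17292)/(-41470 + (-5198 + 430)*(-7336 + 24342)) = -436098092297/(25217847*(-41470 - 4768*17006)) = -436098092297/(25217847*(-41470 - 81084608)) = -436098092297/25217847/(-81126078) = -436098092297/25217847*(-1/81126078) = 2675448419/12551073758982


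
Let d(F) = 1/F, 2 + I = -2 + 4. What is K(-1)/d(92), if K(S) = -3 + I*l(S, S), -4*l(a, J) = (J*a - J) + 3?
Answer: -276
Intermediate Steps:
l(a, J) = -3/4 + J/4 - J*a/4 (l(a, J) = -((J*a - J) + 3)/4 = -((-J + J*a) + 3)/4 = -(3 - J + J*a)/4 = -3/4 + J/4 - J*a/4)
I = 0 (I = -2 + (-2 + 4) = -2 + 2 = 0)
K(S) = -3 (K(S) = -3 + 0*(-3/4 + S/4 - S*S/4) = -3 + 0*(-3/4 + S/4 - S**2/4) = -3 + 0*(-3/4 - S**2/4 + S/4) = -3 + 0 = -3)
K(-1)/d(92) = -3/(1/92) = -3/1/92 = -3*92 = -276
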